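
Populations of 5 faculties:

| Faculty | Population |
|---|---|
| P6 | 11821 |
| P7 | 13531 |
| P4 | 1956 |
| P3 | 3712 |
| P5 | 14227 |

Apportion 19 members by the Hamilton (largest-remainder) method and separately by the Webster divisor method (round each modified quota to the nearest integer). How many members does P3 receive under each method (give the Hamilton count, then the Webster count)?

1 and 2

Hamilton: P6 5, P7 6, P4 1, P3 1, P5 6.
Webster: P6 5, P7 5, P4 1, P3 2, P5 6.
P3 gets 1 under Hamilton and 2 under Webster.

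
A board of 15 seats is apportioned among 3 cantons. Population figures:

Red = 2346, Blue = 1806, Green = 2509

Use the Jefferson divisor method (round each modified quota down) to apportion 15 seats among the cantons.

Red=5; Blue=4; Green=6

Standard divisor 6661/15 ≈ 444.067; standard quotas: Red 5.283, Blue 4.067, Green 5.650.
Rounding down gives 5, 4, 5 = 14 seats, so the divisor must be adjusted.
With modified divisor 400: modified quotas Red 5.865, Blue 4.515, Green 6.272.
Rounding down: Red 5, Blue 4, Green 6 (total 15).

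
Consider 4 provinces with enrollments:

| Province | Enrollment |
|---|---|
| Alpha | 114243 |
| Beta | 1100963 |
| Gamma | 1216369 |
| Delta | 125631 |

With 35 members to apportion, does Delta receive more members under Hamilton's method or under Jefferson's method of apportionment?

Hamilton

Hamilton: Alpha 1, Beta 15, Gamma 17, Delta 2.
Jefferson: Alpha 1, Beta 16, Gamma 17, Delta 1.
Delta gets 2 under Hamilton and 1 under Jefferson.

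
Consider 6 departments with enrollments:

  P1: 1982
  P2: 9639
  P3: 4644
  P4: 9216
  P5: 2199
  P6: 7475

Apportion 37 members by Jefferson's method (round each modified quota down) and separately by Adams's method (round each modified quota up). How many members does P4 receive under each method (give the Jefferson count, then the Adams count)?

Jefferson: P1 2, P2 10, P3 5, P4 10, P5 2, P6 8.
Adams: P1 2, P2 10, P3 5, P4 9, P5 3, P6 8.
P4 gets 10 under Jefferson and 9 under Adams.

10 and 9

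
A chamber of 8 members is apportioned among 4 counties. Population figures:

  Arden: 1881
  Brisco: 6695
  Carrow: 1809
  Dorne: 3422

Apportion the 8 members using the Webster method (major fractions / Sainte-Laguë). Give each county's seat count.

Arden=1, Brisco=4, Carrow=1, Dorne=2

Standard divisor 13807/8 ≈ 1725.875; standard quotas: Arden 1.090, Brisco 3.879, Carrow 1.048, Dorne 1.983.
Rounding to the nearest integer gives Arden 1, Brisco 4, Carrow 1, Dorne 2 — total 8, matching the house size, so no adjustment is needed.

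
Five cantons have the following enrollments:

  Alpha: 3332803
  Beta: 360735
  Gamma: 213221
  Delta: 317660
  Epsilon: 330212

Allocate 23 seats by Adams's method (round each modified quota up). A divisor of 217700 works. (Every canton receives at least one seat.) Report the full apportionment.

With modified divisor 217700: modified quotas Alpha 15.309, Beta 1.657, Gamma 0.979, Delta 1.459, Epsilon 1.517.
Rounding up: Alpha 16, Beta 2, Gamma 1, Delta 2, Epsilon 2 (total 23).

Alpha=16, Beta=2, Gamma=1, Delta=2, Epsilon=2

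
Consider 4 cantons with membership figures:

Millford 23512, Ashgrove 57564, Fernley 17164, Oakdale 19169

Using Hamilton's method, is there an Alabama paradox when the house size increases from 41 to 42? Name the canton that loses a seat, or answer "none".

none

At 41 seats: Millford 8, Ashgrove 20, Fernley 6, Oakdale 7.
At 42 seats: Millford 8, Ashgrove 21, Fernley 6, Oakdale 7.
No canton's allocation decreased.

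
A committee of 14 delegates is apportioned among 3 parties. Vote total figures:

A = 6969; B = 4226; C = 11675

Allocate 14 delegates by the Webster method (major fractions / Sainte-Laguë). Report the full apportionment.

Standard divisor 22870/14 ≈ 1633.571; standard quotas: A 4.266, B 2.587, C 7.147.
Rounding to the nearest integer gives A 4, B 3, C 7 — total 14, matching the house size, so no adjustment is needed.

A: 4, B: 3, C: 7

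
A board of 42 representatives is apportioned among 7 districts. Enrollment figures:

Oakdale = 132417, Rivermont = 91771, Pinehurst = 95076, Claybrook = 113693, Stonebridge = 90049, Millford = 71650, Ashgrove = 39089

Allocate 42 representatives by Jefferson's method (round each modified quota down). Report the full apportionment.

Oakdale 9, Rivermont 6, Pinehurst 6, Claybrook 8, Stonebridge 6, Millford 5, Ashgrove 2

Standard divisor 633745/42 ≈ 15089.167; standard quotas: Oakdale 8.776, Rivermont 6.082, Pinehurst 6.301, Claybrook 7.535, Stonebridge 5.968, Millford 4.748, Ashgrove 2.591.
Rounding down gives 8, 6, 6, 7, 5, 4, 2 = 38 seats, so the divisor must be adjusted.
With modified divisor 13900: modified quotas Oakdale 9.526, Rivermont 6.602, Pinehurst 6.840, Claybrook 8.179, Stonebridge 6.478, Millford 5.155, Ashgrove 2.812.
Rounding down: Oakdale 9, Rivermont 6, Pinehurst 6, Claybrook 8, Stonebridge 6, Millford 5, Ashgrove 2 (total 42).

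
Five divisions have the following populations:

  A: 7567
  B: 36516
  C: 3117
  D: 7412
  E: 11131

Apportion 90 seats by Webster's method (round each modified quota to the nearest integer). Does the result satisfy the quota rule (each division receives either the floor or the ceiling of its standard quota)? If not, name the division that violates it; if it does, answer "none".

B

Standard quotas: A 10.359, B 49.989, C 4.267, D 10.147, E 15.238.
Webster allocation: A 10, B 51, C 4, D 10, E 15.
B has quota 49.989 (lower 49, upper 50) but receives 51 — outside the quota interval.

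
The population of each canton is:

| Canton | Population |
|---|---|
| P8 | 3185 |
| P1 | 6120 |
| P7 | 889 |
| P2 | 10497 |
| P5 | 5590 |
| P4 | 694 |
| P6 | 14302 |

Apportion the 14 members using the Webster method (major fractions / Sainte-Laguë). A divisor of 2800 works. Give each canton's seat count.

With modified divisor 2800: modified quotas P8 1.137, P1 2.186, P7 0.318, P2 3.749, P5 1.996, P4 0.248, P6 5.108.
Rounding to the nearest integer: P8 1, P1 2, P7 0, P2 4, P5 2, P4 0, P6 5 (total 14).

P8: 1; P1: 2; P7: 0; P2: 4; P5: 2; P4: 0; P6: 5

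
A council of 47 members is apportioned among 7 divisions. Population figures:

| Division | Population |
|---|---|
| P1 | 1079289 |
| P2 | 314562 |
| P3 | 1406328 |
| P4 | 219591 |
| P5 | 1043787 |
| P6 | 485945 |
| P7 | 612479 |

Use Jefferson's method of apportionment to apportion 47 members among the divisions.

P1 10, P2 3, P3 13, P4 2, P5 10, P6 4, P7 5

Standard divisor 5161981/47 ≈ 109829.383; standard quotas: P1 9.827, P2 2.864, P3 12.805, P4 1.999, P5 9.504, P6 4.425, P7 5.577.
Rounding down gives 9, 2, 12, 1, 9, 4, 5 = 42 seats, so the divisor must be adjusted.
With modified divisor 103200: modified quotas P1 10.458, P2 3.048, P3 13.627, P4 2.128, P5 10.114, P6 4.709, P7 5.935.
Rounding down: P1 10, P2 3, P3 13, P4 2, P5 10, P6 4, P7 5 (total 47).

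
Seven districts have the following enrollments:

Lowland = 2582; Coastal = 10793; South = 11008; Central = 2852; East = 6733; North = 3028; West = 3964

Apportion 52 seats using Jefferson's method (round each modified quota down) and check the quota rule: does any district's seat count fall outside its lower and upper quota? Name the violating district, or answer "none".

none

Standard quotas: Lowland 3.278, Coastal 13.702, South 13.975, Central 3.621, East 8.548, North 3.844, West 5.032.
Jefferson allocation: Lowland 3, Coastal 14, South 14, Central 3, East 9, North 4, West 5.
Every allocation lies between the lower and upper quota.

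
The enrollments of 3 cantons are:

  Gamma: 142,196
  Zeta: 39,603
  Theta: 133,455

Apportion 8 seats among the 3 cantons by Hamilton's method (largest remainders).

The standard divisor is 315254/8 ≈ 39406.75.
Standard quotas: Gamma 3.6084, Zeta 1.0050, Theta 3.3866.
Lower quotas: Gamma 3, Zeta 1, Theta 3 (sum 7, leaving 1 seat).
Remainders in descending order: Gamma 0.6084, Theta 0.3866, Zeta 0.0050.
Largest remainder: Gamma receives the extra seat.

Gamma=4; Zeta=1; Theta=3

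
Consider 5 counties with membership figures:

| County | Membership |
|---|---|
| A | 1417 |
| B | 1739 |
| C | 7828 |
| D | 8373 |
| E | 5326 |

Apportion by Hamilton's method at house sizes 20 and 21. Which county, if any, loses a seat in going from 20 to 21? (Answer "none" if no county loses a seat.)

B

At 20 seats: A 1, B 2, C 6, D 7, E 4.
At 21 seats: A 1, B 1, C 7, D 7, E 5.
B drops from 2 to 1.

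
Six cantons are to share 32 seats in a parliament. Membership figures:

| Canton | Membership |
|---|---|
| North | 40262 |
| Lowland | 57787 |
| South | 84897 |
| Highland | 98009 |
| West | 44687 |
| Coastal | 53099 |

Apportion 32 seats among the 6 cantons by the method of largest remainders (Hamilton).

North: 3; Lowland: 5; South: 7; Highland: 8; West: 4; Coastal: 5

Total 378741; standard divisor 378741/32 ≈ 11835.656.
Standard quotas: North 3.4018, Lowland 4.8825, South 7.1730, Highland 8.2808, West 3.7756, Coastal 4.4864.
Lower quotas: North 3, Lowland 4, South 7, Highland 8, West 3, Coastal 4 (sum 29, leaving 3 seats).
Remainders in descending order: Lowland 0.8825, West 0.7756, Coastal 0.4864, North 0.4018, Highland 0.2808, South 0.1730.
The surplus seats go to Lowland, West, Coastal.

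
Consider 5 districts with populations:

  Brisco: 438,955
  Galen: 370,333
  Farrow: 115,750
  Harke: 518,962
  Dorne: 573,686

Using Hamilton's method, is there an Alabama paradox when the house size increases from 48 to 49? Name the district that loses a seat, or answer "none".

none

At 48 seats: Brisco 10, Galen 9, Farrow 3, Harke 12, Dorne 14.
At 49 seats: Brisco 11, Galen 9, Farrow 3, Harke 12, Dorne 14.
No district's allocation decreased.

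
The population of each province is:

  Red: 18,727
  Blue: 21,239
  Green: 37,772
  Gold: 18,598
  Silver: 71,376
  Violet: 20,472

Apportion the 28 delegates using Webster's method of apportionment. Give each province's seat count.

Standard divisor 188184/28 ≈ 6720.857; standard quotas: Red 2.786, Blue 3.160, Green 5.620, Gold 2.767, Silver 10.620, Violet 3.046.
Rounding to the nearest integer gives 3, 3, 6, 3, 11, 3 = 29 seats, so the divisor must be adjusted.
With modified divisor 6830: modified quotas Red 2.742, Blue 3.110, Green 5.530, Gold 2.723, Silver 10.450, Violet 2.997.
Rounding to the nearest integer: Red 3, Blue 3, Green 6, Gold 3, Silver 10, Violet 3 (total 28).

Red 3, Blue 3, Green 6, Gold 3, Silver 10, Violet 3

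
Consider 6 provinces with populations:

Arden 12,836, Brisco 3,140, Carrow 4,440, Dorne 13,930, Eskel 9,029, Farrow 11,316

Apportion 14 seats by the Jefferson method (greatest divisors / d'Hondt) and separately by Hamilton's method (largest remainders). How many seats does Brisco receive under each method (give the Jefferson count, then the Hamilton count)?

Jefferson: Arden 4, Brisco 0, Carrow 1, Dorne 4, Eskel 2, Farrow 3.
Hamilton: Arden 3, Brisco 1, Carrow 1, Dorne 4, Eskel 2, Farrow 3.
Brisco gets 0 under Jefferson and 1 under Hamilton.

0 and 1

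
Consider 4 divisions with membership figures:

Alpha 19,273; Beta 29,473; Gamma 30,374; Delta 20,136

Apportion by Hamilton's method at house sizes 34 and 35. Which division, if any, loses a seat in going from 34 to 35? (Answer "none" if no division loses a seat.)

At 34 seats: Alpha 7, Beta 10, Gamma 10, Delta 7.
At 35 seats: Alpha 7, Beta 10, Gamma 11, Delta 7.
No division's allocation decreased.

none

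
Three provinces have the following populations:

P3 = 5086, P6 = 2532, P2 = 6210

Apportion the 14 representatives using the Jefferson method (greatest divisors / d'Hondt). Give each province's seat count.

P3 5, P6 2, P2 7

Standard divisor 13828/14 ≈ 987.714; standard quotas: P3 5.149, P6 2.563, P2 6.287.
Rounding down gives 5, 2, 6 = 13 seats, so the divisor must be adjusted.
With modified divisor 870: modified quotas P3 5.846, P6 2.910, P2 7.138.
Rounding down: P3 5, P6 2, P2 7 (total 14).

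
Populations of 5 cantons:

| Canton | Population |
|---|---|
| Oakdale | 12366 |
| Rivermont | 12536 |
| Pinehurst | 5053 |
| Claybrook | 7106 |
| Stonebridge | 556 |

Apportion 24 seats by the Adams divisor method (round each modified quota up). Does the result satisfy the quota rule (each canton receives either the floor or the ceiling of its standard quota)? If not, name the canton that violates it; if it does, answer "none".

none

Standard quotas: Oakdale 7.890, Rivermont 7.998, Pinehurst 3.224, Claybrook 4.534, Stonebridge 0.355.
Adams allocation: Oakdale 7, Rivermont 8, Pinehurst 3, Claybrook 5, Stonebridge 1.
Every allocation lies between the lower and upper quota.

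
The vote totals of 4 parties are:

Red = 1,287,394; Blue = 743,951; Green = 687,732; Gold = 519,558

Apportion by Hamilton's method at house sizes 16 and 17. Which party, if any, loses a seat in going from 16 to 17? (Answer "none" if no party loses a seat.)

At 16 seats: Red 6, Blue 4, Green 3, Gold 3.
At 17 seats: Red 7, Blue 4, Green 3, Gold 3.
No party's allocation decreased.

none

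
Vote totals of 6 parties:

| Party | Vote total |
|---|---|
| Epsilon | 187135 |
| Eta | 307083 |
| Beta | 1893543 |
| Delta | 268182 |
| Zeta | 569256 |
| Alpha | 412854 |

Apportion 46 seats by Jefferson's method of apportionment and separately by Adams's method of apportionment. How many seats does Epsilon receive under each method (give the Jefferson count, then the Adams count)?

2 and 3

Jefferson: Epsilon 2, Eta 4, Beta 25, Delta 3, Zeta 7, Alpha 5.
Adams: Epsilon 3, Eta 4, Beta 23, Delta 4, Zeta 7, Alpha 5.
Epsilon gets 2 under Jefferson and 3 under Adams.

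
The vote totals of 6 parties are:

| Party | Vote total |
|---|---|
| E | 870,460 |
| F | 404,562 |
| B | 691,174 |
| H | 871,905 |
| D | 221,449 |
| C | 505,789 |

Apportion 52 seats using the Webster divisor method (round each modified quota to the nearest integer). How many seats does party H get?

Standard divisor 3565339/52 ≈ 68564.212; standard quotas: E 12.696, F 5.900, B 10.081, H 12.717, D 3.230, C 7.377.
Rounding to the nearest integer gives E 13, F 6, B 10, H 13, D 3, C 7 — total 52, matching the house size, so no adjustment is needed.
H receives 13.

13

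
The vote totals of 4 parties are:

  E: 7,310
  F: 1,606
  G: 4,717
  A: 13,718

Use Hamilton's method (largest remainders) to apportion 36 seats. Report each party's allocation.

E: 10; F: 2; G: 6; A: 18

Standard divisor: 27351 ÷ 36 ≈ 759.75.
Standard quotas: E 9.6216, F 2.1139, G 6.2086, A 18.0559.
Lower quotas: E 9, F 2, G 6, A 18 (sum 35, leaving 1 seat).
Remainders in descending order: E 0.6216, G 0.2086, F 0.1139, A 0.0559.
The surplus seat goes to E.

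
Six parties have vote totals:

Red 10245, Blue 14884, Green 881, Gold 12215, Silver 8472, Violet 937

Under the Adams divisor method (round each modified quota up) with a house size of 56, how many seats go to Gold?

Standard divisor 47634/56 ≈ 850.607; standard quotas: Red 12.044, Blue 17.498, Green 1.036, Gold 14.360, Silver 9.960, Violet 1.102.
Rounding up gives 13, 18, 2, 15, 10, 2 = 60 seats, so the divisor must be adjusted.
With modified divisor 900: modified quotas Red 11.383, Blue 16.538, Green 0.979, Gold 13.572, Silver 9.413, Violet 1.041.
Rounding up: Red 12, Blue 17, Green 1, Gold 14, Silver 10, Violet 2 (total 56).
Gold receives 14.

14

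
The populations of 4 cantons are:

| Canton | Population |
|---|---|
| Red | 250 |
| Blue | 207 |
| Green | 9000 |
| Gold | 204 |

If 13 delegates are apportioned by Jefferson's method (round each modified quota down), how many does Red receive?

0

Standard divisor 9661/13 ≈ 743.154; standard quotas: Red 0.336, Blue 0.279, Green 12.111, Gold 0.275.
Rounding down gives 0, 0, 12, 0 = 12 seats, so the divisor must be adjusted.
With modified divisor 670: modified quotas Red 0.373, Blue 0.309, Green 13.433, Gold 0.304.
Rounding down: Red 0, Blue 0, Green 13, Gold 0 (total 13).
Red receives 0.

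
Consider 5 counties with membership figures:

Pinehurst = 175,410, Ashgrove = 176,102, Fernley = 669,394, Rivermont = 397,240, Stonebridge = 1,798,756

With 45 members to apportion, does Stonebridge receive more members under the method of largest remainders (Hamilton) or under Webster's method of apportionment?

Hamilton: Pinehurst 2, Ashgrove 3, Fernley 9, Rivermont 6, Stonebridge 25.
Webster: Pinehurst 2, Ashgrove 2, Fernley 9, Rivermont 6, Stonebridge 26.
Stonebridge gets 25 under Hamilton and 26 under Webster.

Webster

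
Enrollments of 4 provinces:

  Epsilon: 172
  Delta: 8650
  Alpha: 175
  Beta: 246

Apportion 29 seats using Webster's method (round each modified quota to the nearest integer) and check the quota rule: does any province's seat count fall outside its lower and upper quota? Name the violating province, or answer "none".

Standard quotas: Epsilon 0.540, Delta 27.139, Alpha 0.549, Beta 0.772.
Webster allocation: Epsilon 1, Delta 26, Alpha 1, Beta 1.
Delta has quota 27.139 (lower 27, upper 28) but receives 26 — outside the quota interval.

Delta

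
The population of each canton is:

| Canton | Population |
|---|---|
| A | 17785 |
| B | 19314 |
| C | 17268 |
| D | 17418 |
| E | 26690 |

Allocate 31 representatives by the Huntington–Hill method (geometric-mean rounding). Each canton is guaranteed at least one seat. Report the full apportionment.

A 6, B 6, C 5, D 6, E 8

With divisor 3166: modified quotas A 5.617, B 6.100, C 5.454, D 5.502, E 8.430.
Geometric-mean thresholds: A √(5·6)=5.477, B √(6·7)=6.481, C √(5·6)=5.477, D √(5·6)=5.477, E √(8·9)=8.485.
Each quota rounded against its threshold gives A 6, B 6, C 5, D 6, E 8 (total 31).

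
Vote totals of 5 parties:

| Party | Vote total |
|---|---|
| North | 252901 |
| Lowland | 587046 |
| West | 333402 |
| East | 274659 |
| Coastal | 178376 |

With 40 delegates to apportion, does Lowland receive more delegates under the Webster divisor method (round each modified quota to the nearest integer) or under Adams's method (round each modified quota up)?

Webster: North 6, Lowland 15, West 8, East 7, Coastal 4.
Adams: North 6, Lowland 14, West 8, East 7, Coastal 5.
Lowland gets 15 under Webster and 14 under Adams.

Webster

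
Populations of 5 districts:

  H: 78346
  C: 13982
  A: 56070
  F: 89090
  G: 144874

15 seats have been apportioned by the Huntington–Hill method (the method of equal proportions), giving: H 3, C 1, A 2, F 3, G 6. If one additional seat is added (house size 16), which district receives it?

F

Priority for the next seat is population ÷ (√(s·(s+1))).
Priorities: H 22616.542, C 9886.767, A 22890.482, F 25718.068, G 22354.544.
Highest priority: F.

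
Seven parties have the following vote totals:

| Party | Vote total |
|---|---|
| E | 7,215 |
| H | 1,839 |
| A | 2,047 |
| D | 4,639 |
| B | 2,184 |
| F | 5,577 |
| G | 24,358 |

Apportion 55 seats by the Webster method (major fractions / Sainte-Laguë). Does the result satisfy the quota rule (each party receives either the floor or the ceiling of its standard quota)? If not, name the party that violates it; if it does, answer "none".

Standard quotas: E 8.292, H 2.113, A 2.352, D 5.331, B 2.510, F 6.409, G 27.992.
Webster allocation: E 8, H 2, A 2, D 5, B 3, F 7, G 28.
Every allocation lies between the lower and upper quota.

none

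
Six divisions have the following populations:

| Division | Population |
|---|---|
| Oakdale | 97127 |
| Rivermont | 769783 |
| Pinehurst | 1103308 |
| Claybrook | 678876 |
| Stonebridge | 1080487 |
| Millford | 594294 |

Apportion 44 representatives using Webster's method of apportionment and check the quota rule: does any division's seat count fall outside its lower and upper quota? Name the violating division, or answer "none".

none

Standard quotas: Oakdale 0.988, Rivermont 7.833, Pinehurst 11.227, Claybrook 6.908, Stonebridge 10.995, Millford 6.048.
Webster allocation: Oakdale 1, Rivermont 8, Pinehurst 11, Claybrook 7, Stonebridge 11, Millford 6.
Every allocation lies between the lower and upper quota.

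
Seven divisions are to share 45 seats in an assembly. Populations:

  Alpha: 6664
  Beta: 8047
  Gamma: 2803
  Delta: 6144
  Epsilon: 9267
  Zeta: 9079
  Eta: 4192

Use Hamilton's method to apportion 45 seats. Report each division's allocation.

Total 46196; standard divisor 46196/45 ≈ 1026.578.
Standard quotas: Alpha 6.4915, Beta 7.8387, Gamma 2.7304, Delta 5.9849, Epsilon 9.0271, Zeta 8.8439, Eta 4.0835.
Lower quotas: Alpha 6, Beta 7, Gamma 2, Delta 5, Epsilon 9, Zeta 8, Eta 4 (sum 41, leaving 4 seats).
Remainders in descending order: Delta 0.9849, Zeta 0.8439, Beta 0.8387, Gamma 0.7304, Alpha 0.4915, Eta 0.0835, Epsilon 0.0271.
Largest remainders: Delta, Zeta, Beta, Gamma receive the extra seats.

Alpha: 6, Beta: 8, Gamma: 3, Delta: 6, Epsilon: 9, Zeta: 9, Eta: 4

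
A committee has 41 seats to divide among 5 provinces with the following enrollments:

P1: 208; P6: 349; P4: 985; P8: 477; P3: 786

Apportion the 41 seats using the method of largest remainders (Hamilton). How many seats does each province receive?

Total 2805; standard divisor 2805/41 ≈ 68.415.
Standard quotas: P1 3.040, P6 5.101, P4 14.398, P8 6.972, P3 11.489.
Lower quotas: P1 3, P6 5, P4 14, P8 6, P3 11 (sum 39, leaving 2 seats).
Remainders in descending order: P8 0.972, P3 0.489, P4 0.398, P6 0.101, P1 0.040.
The surplus seats go to P8, P3.

P1=3, P6=5, P4=14, P8=7, P3=12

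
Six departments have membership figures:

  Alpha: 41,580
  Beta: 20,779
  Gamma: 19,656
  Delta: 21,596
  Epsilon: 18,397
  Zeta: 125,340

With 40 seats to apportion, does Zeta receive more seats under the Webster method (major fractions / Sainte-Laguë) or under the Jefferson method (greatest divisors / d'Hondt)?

Webster: Alpha 7, Beta 3, Gamma 3, Delta 4, Epsilon 3, Zeta 20.
Jefferson: Alpha 7, Beta 3, Gamma 3, Delta 3, Epsilon 3, Zeta 21.
Zeta gets 20 under Webster and 21 under Jefferson.

Jefferson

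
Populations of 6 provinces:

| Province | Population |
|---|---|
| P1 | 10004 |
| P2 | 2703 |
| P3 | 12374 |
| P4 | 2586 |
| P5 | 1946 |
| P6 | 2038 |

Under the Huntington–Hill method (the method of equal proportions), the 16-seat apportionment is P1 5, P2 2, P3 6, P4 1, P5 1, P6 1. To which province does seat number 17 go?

P3

Priority for the next seat is population ÷ (√(s·(s+1))).
Priorities: P1 1826.472, P2 1103.495, P3 1909.350, P4 1828.578, P5 1376.030, P6 1441.084.
Highest priority: P3.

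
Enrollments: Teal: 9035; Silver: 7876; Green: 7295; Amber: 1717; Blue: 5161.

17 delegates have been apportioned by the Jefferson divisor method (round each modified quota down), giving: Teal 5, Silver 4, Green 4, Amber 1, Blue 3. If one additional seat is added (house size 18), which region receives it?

Silver

Priority for the next seat is population ÷ (current seats + 1).
Priorities: Teal 1505.833, Silver 1575.200, Green 1459.000, Amber 858.500, Blue 1290.250.
Highest priority: Silver.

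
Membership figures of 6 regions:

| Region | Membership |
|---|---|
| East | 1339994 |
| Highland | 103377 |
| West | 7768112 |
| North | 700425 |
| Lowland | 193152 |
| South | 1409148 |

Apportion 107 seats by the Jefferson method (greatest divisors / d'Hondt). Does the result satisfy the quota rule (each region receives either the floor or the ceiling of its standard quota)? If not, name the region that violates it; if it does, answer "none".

Standard quotas: East 12.452, Highland 0.961, West 72.188, North 6.509, Lowland 1.795, South 13.095.
Jefferson allocation: East 12, Highland 0, West 75, North 6, Lowland 1, South 13.
West has quota 72.188 (lower 72, upper 73) but receives 75 — outside the quota interval.

West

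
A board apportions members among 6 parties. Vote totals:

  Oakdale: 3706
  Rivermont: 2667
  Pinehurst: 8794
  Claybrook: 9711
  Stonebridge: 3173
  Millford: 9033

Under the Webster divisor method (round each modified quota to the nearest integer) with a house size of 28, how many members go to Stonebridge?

2

Standard divisor 37084/28 ≈ 1324.429; standard quotas: Oakdale 2.798, Rivermont 2.014, Pinehurst 6.640, Claybrook 7.332, Stonebridge 2.396, Millford 6.820.
Rounding to the nearest integer gives Oakdale 3, Rivermont 2, Pinehurst 7, Claybrook 7, Stonebridge 2, Millford 7 — total 28, matching the house size, so no adjustment is needed.
Stonebridge receives 2.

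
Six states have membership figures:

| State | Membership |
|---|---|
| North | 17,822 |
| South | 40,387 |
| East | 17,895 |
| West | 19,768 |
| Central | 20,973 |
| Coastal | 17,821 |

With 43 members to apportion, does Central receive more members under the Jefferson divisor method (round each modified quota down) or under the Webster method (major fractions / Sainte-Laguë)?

Jefferson: North 6, South 13, East 6, West 6, Central 7, Coastal 5.
Webster: North 6, South 13, East 6, West 6, Central 6, Coastal 6.
Central gets 7 under Jefferson and 6 under Webster.

Jefferson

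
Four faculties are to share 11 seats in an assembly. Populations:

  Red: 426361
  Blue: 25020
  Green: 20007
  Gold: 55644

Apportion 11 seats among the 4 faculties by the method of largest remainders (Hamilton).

The standard divisor is 527032/11 = 47912.
Standard quotas: Red 8.8988, Blue 0.5222, Green 0.4176, Gold 1.1614.
Lower quotas: Red 8, Blue 0, Green 0, Gold 1 (sum 9, leaving 2 seats).
Remainders in descending order: Red 0.8988, Blue 0.5222, Green 0.4176, Gold 0.1614.
The surplus seats go to Red, Blue.

Red=9; Blue=1; Green=0; Gold=1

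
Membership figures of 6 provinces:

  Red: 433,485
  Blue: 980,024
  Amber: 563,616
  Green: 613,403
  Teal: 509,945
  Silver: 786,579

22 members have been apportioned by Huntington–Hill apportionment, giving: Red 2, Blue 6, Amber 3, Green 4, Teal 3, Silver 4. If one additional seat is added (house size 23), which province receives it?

Red

Priority for the next seat is population ÷ (√(s·(s+1))).
Priorities: Red 176969.510, Blue 151220.986, Amber 162701.925, Green 137161.081, Teal 147208.442, Silver 175884.411.
Highest priority: Red.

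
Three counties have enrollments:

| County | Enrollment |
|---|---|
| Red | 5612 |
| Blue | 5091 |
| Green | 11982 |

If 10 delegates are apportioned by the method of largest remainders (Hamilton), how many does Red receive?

3

Standard divisor: 22685 ÷ 10 ≈ 2268.5.
Standard quotas: Red 2.4739, Blue 2.2442, Green 5.2819.
Lower quotas: Red 2, Blue 2, Green 5 (sum 9, leaving 1 seat).
Remainders in descending order: Red 0.4739, Green 0.2819, Blue 0.2442.
The surplus seat goes to Red.
Red receives 3.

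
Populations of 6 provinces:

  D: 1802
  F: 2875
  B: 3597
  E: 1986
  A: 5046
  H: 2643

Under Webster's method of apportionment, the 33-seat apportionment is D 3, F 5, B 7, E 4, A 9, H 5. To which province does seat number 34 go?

A

Priority for the next seat is population ÷ (current seats + 0.5).
Priorities: D 514.857, F 522.727, B 479.600, E 441.333, A 531.158, H 480.545.
Highest priority: A.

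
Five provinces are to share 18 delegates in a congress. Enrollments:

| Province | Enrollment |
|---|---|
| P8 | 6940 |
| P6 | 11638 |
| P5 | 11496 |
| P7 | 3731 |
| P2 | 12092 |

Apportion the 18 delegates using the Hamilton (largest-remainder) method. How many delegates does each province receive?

P8 3; P6 5; P5 4; P7 1; P2 5

The standard divisor is 45897/18 ≈ 2549.833.
Standard quotas: P8 2.7217, P6 4.5642, P5 4.5085, P7 1.4632, P2 4.7423.
Lower quotas: P8 2, P6 4, P5 4, P7 1, P2 4 (sum 15, leaving 3 seats).
Remainders in descending order: P2 0.7423, P8 0.7217, P6 0.5642, P5 0.5085, P7 0.4632.
Largest remainders: P2, P8, P6 receive the extra seats.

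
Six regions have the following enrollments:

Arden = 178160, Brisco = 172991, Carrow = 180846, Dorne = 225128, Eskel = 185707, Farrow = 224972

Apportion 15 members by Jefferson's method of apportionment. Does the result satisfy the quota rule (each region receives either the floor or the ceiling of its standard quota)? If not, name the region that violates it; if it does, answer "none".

Standard quotas: Arden 2.288, Brisco 2.222, Carrow 2.323, Dorne 2.892, Eskel 2.385, Farrow 2.890.
Jefferson allocation: Arden 2, Brisco 2, Carrow 2, Dorne 3, Eskel 3, Farrow 3.
Every allocation lies between the lower and upper quota.

none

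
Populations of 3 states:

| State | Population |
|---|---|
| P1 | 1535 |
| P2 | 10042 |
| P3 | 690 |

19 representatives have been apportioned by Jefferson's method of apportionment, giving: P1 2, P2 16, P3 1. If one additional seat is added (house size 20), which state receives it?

P2

Priority for the next seat is population ÷ (current seats + 1).
Priorities: P1 511.667, P2 590.706, P3 345.000.
Highest priority: P2.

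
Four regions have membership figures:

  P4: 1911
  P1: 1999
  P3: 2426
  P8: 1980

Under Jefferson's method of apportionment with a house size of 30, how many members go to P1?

Standard divisor 8316/30 ≈ 277.2; standard quotas: P4 6.894, P1 7.211, P3 8.752, P8 7.143.
Rounding down gives 6, 7, 8, 7 = 28 seats, so the divisor must be adjusted.
With modified divisor 260: modified quotas P4 7.350, P1 7.688, P3 9.331, P8 7.615.
Rounding down: P4 7, P1 7, P3 9, P8 7 (total 30).
P1 receives 7.

7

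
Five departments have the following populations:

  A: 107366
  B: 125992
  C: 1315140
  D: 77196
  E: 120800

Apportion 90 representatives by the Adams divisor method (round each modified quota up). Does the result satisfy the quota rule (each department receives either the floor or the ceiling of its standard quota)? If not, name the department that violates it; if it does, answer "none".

C

Standard quotas: A 5.533, B 6.493, C 67.772, D 3.978, E 6.225.
Adams allocation: A 6, B 7, C 66, D 4, E 7.
C has quota 67.772 (lower 67, upper 68) but receives 66 — outside the quota interval.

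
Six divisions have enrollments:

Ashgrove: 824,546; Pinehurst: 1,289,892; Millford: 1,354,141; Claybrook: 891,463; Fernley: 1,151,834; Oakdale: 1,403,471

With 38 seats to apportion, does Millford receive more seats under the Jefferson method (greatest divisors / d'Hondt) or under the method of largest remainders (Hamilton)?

Jefferson: Ashgrove 4, Pinehurst 7, Millford 8, Claybrook 5, Fernley 6, Oakdale 8.
Hamilton: Ashgrove 5, Pinehurst 7, Millford 7, Claybrook 5, Fernley 6, Oakdale 8.
Millford gets 8 under Jefferson and 7 under Hamilton.

Jefferson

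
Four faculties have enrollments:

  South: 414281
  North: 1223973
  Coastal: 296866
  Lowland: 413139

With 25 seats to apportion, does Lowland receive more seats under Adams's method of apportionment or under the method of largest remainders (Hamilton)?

Adams

Adams: South 5, North 12, Coastal 3, Lowland 5.
Hamilton: South 5, North 13, Coastal 3, Lowland 4.
Lowland gets 5 under Adams and 4 under Hamilton.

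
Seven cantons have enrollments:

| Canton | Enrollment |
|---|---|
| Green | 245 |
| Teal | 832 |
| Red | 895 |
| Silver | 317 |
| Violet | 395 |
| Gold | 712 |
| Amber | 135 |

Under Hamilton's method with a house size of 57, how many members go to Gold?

Standard divisor: 3531 ÷ 57 ≈ 61.947.
Standard quotas: Green 3.955, Teal 13.431, Red 14.448, Silver 5.117, Violet 6.376, Gold 11.494, Amber 2.179.
Lower quotas: Green 3, Teal 13, Red 14, Silver 5, Violet 6, Gold 11, Amber 2 (sum 54, leaving 3 seats).
Remainders in descending order: Green 0.955, Gold 0.494, Red 0.448, Teal 0.431, Violet 0.376, Amber 0.179, Silver 0.117.
The surplus seats go to Green, Gold, Red.
Gold receives 12.

12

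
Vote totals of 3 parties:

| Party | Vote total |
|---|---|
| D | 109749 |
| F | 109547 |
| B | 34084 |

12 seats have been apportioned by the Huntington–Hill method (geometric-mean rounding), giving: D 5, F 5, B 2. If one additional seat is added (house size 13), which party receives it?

Priority for the next seat is population ÷ (√(s·(s+1))).
Priorities: D 20037.334, F 20000.454, B 13914.735.
Highest priority: D.

D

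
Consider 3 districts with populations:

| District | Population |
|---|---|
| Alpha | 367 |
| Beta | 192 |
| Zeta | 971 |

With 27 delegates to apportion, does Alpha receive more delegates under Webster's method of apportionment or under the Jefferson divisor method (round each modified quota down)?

Webster

Webster: Alpha 7, Beta 3, Zeta 17.
Jefferson: Alpha 6, Beta 3, Zeta 18.
Alpha gets 7 under Webster and 6 under Jefferson.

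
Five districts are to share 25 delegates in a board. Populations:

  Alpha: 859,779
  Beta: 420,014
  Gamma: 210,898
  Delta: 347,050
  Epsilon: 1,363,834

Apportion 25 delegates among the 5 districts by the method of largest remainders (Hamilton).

Alpha 7; Beta 3; Gamma 1; Delta 3; Epsilon 11

Total 3201575; standard divisor 3201575/25 = 128063.
Standard quotas: Alpha 6.7137, Beta 3.2797, Gamma 1.6468, Delta 2.7100, Epsilon 10.6497.
Lower quotas: Alpha 6, Beta 3, Gamma 1, Delta 2, Epsilon 10 (sum 22, leaving 3 seats).
Remainders in descending order: Alpha 0.7137, Delta 0.7100, Epsilon 0.6497, Gamma 0.6468, Beta 0.2797.
The surplus seats go to Alpha, Delta, Epsilon.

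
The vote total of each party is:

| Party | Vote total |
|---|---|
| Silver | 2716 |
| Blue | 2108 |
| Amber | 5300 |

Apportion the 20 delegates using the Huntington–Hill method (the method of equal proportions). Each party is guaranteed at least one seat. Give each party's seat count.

Silver 5, Blue 4, Amber 11

With divisor 501: modified quotas Silver 5.421, Blue 4.208, Amber 10.579.
Geometric-mean thresholds: Silver √(5·6)=5.477, Blue √(4·5)=4.472, Amber √(10·11)=10.488.
Each quota rounded against its threshold gives Silver 5, Blue 4, Amber 11 (total 20).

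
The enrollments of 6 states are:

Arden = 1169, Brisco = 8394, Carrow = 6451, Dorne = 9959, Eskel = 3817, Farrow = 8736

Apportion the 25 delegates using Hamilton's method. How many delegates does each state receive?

Arden=1, Brisco=5, Carrow=4, Dorne=6, Eskel=3, Farrow=6

The standard divisor is 38526/25 ≈ 1541.04.
Standard quotas: Arden 0.7586, Brisco 5.4470, Carrow 4.1861, Dorne 6.4625, Eskel 2.4769, Farrow 5.6689.
Lower quotas: Arden 0, Brisco 5, Carrow 4, Dorne 6, Eskel 2, Farrow 5 (sum 22, leaving 3 seats).
Remainders in descending order: Arden 0.7586, Farrow 0.6689, Eskel 0.4769, Dorne 0.4625, Brisco 0.4470, Carrow 0.1861.
The surplus seats go to Arden, Farrow, Eskel.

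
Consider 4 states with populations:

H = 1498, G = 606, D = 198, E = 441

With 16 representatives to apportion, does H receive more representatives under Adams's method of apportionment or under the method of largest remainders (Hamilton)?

Adams: H 8, G 4, D 1, E 3.
Hamilton: H 9, G 3, D 1, E 3.
H gets 8 under Adams and 9 under Hamilton.

Hamilton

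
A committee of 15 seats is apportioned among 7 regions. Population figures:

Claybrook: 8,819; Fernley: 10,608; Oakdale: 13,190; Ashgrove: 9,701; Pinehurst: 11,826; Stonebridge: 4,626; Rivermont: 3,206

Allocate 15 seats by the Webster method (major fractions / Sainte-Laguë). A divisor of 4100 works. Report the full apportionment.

With modified divisor 4100: modified quotas Claybrook 2.151, Fernley 2.587, Oakdale 3.217, Ashgrove 2.366, Pinehurst 2.884, Stonebridge 1.128, Rivermont 0.782.
Rounding to the nearest integer: Claybrook 2, Fernley 3, Oakdale 3, Ashgrove 2, Pinehurst 3, Stonebridge 1, Rivermont 1 (total 15).

Claybrook 2; Fernley 3; Oakdale 3; Ashgrove 2; Pinehurst 3; Stonebridge 1; Rivermont 1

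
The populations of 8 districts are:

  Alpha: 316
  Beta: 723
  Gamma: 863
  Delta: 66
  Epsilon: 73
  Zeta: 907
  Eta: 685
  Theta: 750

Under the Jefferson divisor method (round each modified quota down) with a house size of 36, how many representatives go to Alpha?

2

Standard divisor 4383/36 ≈ 121.75; standard quotas: Alpha 2.595, Beta 5.938, Gamma 7.088, Delta 0.542, Epsilon 0.600, Zeta 7.450, Eta 5.626, Theta 6.160.
Rounding down gives 2, 5, 7, 0, 0, 7, 5, 6 = 32 seats, so the divisor must be adjusted.
With modified divisor 107.5: modified quotas Alpha 2.940, Beta 6.726, Gamma 8.028, Delta 0.614, Epsilon 0.679, Zeta 8.437, Eta 6.372, Theta 6.977.
Rounding down: Alpha 2, Beta 6, Gamma 8, Delta 0, Epsilon 0, Zeta 8, Eta 6, Theta 6 (total 36).
Alpha receives 2.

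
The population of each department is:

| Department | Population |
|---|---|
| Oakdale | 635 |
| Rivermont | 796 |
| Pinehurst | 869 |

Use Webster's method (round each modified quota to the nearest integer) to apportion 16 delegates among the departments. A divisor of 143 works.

Oakdale=4; Rivermont=6; Pinehurst=6

With modified divisor 143: modified quotas Oakdale 4.441, Rivermont 5.566, Pinehurst 6.077.
Rounding to the nearest integer: Oakdale 4, Rivermont 6, Pinehurst 6 (total 16).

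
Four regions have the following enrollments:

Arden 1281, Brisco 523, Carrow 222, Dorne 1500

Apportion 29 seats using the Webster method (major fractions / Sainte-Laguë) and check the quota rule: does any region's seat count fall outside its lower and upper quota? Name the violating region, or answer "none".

Standard quotas: Arden 10.536, Brisco 4.301, Carrow 1.826, Dorne 12.337.
Webster allocation: Arden 11, Brisco 4, Carrow 2, Dorne 12.
Every allocation lies between the lower and upper quota.

none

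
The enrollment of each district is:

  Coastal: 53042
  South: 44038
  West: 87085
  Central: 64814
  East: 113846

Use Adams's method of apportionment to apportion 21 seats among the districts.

Standard divisor 362825/21 ≈ 17277.381; standard quotas: Coastal 3.070, South 2.549, West 5.040, Central 3.751, East 6.589.
Rounding up gives 4, 3, 6, 4, 7 = 24 seats, so the divisor must be adjusted.
With modified divisor 20300: modified quotas Coastal 2.613, South 2.169, West 4.290, Central 3.193, East 5.608.
Rounding up: Coastal 3, South 3, West 5, Central 4, East 6 (total 21).

Coastal 3, South 3, West 5, Central 4, East 6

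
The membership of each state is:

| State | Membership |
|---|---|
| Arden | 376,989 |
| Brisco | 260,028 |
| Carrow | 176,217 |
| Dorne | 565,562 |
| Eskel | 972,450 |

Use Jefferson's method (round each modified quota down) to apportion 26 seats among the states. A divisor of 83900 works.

Arden 4, Brisco 3, Carrow 2, Dorne 6, Eskel 11

With modified divisor 83900: modified quotas Arden 4.493, Brisco 3.099, Carrow 2.100, Dorne 6.741, Eskel 11.591.
Rounding down: Arden 4, Brisco 3, Carrow 2, Dorne 6, Eskel 11 (total 26).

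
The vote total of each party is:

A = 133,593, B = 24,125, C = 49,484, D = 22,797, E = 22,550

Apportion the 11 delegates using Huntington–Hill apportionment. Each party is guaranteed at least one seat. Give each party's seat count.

With divisor 22502: modified quotas A 5.937, B 1.072, C 2.199, D 1.013, E 1.002.
Geometric-mean thresholds: A √(5·6)=5.477, B √(1·2)=1.414, C √(2·3)=2.449, D √(1·2)=1.414, E √(1·2)=1.414.
Each quota rounded against its threshold gives A 6, B 1, C 2, D 1, E 1 (total 11).

A 6, B 1, C 2, D 1, E 1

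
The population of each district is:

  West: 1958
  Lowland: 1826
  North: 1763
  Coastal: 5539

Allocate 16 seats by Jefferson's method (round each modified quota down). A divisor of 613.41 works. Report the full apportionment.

West=3, Lowland=2, North=2, Coastal=9

With modified divisor 613.41: modified quotas West 3.192, Lowland 2.977, North 2.874, Coastal 9.030.
Rounding down: West 3, Lowland 2, North 2, Coastal 9 (total 16).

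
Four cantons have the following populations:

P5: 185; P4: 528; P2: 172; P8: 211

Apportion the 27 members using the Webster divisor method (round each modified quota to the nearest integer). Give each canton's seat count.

Standard divisor 1096/27 ≈ 40.593; standard quotas: P5 4.557, P4 13.007, P2 4.237, P8 5.198.
Rounding to the nearest integer gives P5 5, P4 13, P2 4, P8 5 — total 27, matching the house size, so no adjustment is needed.

P5: 5, P4: 13, P2: 4, P8: 5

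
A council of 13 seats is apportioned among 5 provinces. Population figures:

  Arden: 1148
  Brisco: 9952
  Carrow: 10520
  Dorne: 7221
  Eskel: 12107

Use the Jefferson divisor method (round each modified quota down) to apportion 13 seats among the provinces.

Arden 0, Brisco 3, Carrow 4, Dorne 2, Eskel 4

Standard divisor 40948/13 ≈ 3149.846; standard quotas: Arden 0.364, Brisco 3.160, Carrow 3.340, Dorne 2.292, Eskel 3.844.
Rounding down gives 0, 3, 3, 2, 3 = 11 seats, so the divisor must be adjusted.
With modified divisor 2600: modified quotas Arden 0.442, Brisco 3.828, Carrow 4.046, Dorne 2.777, Eskel 4.657.
Rounding down: Arden 0, Brisco 3, Carrow 4, Dorne 2, Eskel 4 (total 13).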